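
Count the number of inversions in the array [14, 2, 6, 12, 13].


For each element, count the later elements that are smaller than it:
  14 (index 0): smaller elements after it = [2, 6, 12, 13] -> 4
  2 (index 1): smaller elements after it = [] -> 0
  6 (index 2): smaller elements after it = [] -> 0
  12 (index 3): smaller elements after it = [] -> 0
Total inversions = 4 + 0 + 0 + 0 = 4
Final answer: 4


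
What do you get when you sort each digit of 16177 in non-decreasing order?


The number 16177 has digits: 1, 6, 1, 7, 7
Sorted: 1, 1, 6, 7, 7
Joining the sorted digits gives the result.
Final answer: 11677


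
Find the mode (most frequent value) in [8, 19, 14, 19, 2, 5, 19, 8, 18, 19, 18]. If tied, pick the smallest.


Count the frequency of each value:
  2 appears 1 time(s)
  5 appears 1 time(s)
  8 appears 2 time(s)
  14 appears 1 time(s)
  18 appears 2 time(s)
  19 appears 4 time(s)
Maximum frequency is 4.
Only 19 reaches that frequency, so it is the mode.
Final answer: 19


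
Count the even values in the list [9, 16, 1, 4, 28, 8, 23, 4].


Check each element:
  9 is odd
  16 is even
  1 is odd
  4 is even
  28 is even
  8 is even
  23 is odd
  4 is even
Evens: [16, 4, 28, 8, 4]
Count of evens = 5
Final answer: 5


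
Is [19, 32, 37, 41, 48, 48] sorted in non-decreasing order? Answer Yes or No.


Check consecutive pairs:
  19 <= 32? True
  32 <= 37? True
  37 <= 41? True
  41 <= 48? True
  48 <= 48? True
Every consecutive pair is in order, so the list is non-decreasing.
Final answer: Yes


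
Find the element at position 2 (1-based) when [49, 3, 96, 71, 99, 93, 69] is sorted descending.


Sort descending: [99, 96, 93, 71, 69, 49, 3]
The 2nd element (1-indexed) is at index 1.
Value = 96
Final answer: 96


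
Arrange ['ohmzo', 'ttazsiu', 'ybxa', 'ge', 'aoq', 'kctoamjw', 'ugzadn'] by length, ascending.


Compute lengths:
  'ohmzo' has length 5
  'ttazsiu' has length 7
  'ybxa' has length 4
  'ge' has length 2
  'aoq' has length 3
  'kctoamjw' has length 8
  'ugzadn' has length 6
Lengths in increasing order: 2 < 3 < 4 < 5 < 6 < 7 < 8
Listing the words in that order gives the answer.
Final answer: ['ge', 'aoq', 'ybxa', 'ohmzo', 'ugzadn', 'ttazsiu', 'kctoamjw']


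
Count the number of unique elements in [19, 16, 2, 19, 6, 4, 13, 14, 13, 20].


List all unique values:
Distinct values: [2, 4, 6, 13, 14, 16, 19, 20]
Count = 8
Final answer: 8


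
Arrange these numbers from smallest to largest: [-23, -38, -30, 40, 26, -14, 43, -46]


Original list: [-23, -38, -30, 40, 26, -14, 43, -46]
Repeatedly take the smallest remaining element:
  Remaining [-23, -38, -30, 40, 26, -14, 43, -46] -> smallest is -46
  Remaining [-23, -38, -30, 40, 26, -14, 43] -> smallest is -38
  Remaining [-23, -30, 40, 26, -14, 43] -> smallest is -30
  Remaining [-23, 40, 26, -14, 43] -> smallest is -23
  Remaining [40, 26, -14, 43] -> smallest is -14
  Remaining [40, 26, 43] -> smallest is 26
  Remaining [40, 43] -> smallest is 40
  Remaining [43] -> smallest is 43
Collecting the picks in order gives the sorted list.
Final answer: [-46, -38, -30, -23, -14, 26, 40, 43]


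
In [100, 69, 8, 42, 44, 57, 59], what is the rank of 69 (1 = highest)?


Sort descending: [100, 69, 59, 57, 44, 42, 8]
Find 69 in the sorted list.
69 is at position 2.
Final answer: 2


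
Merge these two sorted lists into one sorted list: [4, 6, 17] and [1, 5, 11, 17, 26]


List A: [4, 6, 17]
List B: [1, 5, 11, 17, 26]
Repeatedly compare the front elements and take the smaller:
  4 vs 1 -> take 1
  4 vs 5 -> take 4
  6 vs 5 -> take 5
  6 vs 11 -> take 6
  17 vs 11 -> take 11
  17 vs 17 -> take 17
  A is exhausted; append the rest of B: [17, 26]
Final answer: [1, 4, 5, 6, 11, 17, 17, 26]


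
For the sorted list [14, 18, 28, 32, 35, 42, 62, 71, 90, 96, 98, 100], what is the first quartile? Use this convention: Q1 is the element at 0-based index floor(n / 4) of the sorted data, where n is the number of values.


The list has n = 12 elements.
Q1 index = floor(12 / 4) = floor(3) = 3
Counting from index 0 in the sorted data, the element at index 3 is 32.
Final answer: 32


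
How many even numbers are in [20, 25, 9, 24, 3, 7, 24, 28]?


Check each element:
  20 is even
  25 is odd
  9 is odd
  24 is even
  3 is odd
  7 is odd
  24 is even
  28 is even
Evens: [20, 24, 24, 28]
Count of evens = 4
Final answer: 4


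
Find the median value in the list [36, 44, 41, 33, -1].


First, sort the list: [-1, 33, 36, 41, 44]
The list has 5 elements (odd count).
The middle index is 2 (0-based), and the element there is 36.
Final answer: 36


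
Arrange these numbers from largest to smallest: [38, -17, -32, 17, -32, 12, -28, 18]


Original list: [38, -17, -32, 17, -32, 12, -28, 18]
Repeatedly take the largest remaining element:
  Remaining [38, -17, -32, 17, -32, 12, -28, 18] -> largest is 38
  Remaining [-17, -32, 17, -32, 12, -28, 18] -> largest is 18
  Remaining [-17, -32, 17, -32, 12, -28] -> largest is 17
  Remaining [-17, -32, -32, 12, -28] -> largest is 12
  Remaining [-17, -32, -32, -28] -> largest is -17
  Remaining [-32, -32, -28] -> largest is -28
  Remaining [-32, -32] -> largest is -32
  Remaining [-32] -> largest is -32
Collecting the picks in order gives the descending list.
Final answer: [38, 18, 17, 12, -17, -28, -32, -32]


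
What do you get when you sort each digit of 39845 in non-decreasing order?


The number 39845 has digits: 3, 9, 8, 4, 5
Sorted: 3, 4, 5, 8, 9
Joining the sorted digits gives the result.
Final answer: 34589


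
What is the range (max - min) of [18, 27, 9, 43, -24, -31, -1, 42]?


Maximum value: 43
Minimum value: -31
Range = 43 - (-31) = 74
Final answer: 74


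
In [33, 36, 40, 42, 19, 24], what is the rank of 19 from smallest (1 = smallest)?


Sort ascending: [19, 24, 33, 36, 40, 42]
Find 19 in the sorted list.
19 is at position 1 (1-indexed).
Final answer: 1


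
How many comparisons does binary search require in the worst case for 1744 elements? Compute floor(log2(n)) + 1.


Binary search halves the search space each step.
Maximum comparisons = floor(log2(1744)) + 1
log2(1744) = 10.7682
floor(log2(1744)) = 10, so 10 + 1 = 11
Final answer: 11


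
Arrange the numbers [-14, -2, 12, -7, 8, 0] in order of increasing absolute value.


Compute absolute values:
  |-14| = 14
  |-2| = 2
  |12| = 12
  |-7| = 7
  |8| = 8
  |0| = 0
Absolute values in increasing order: 0 < 2 < 7 < 8 < 12 < 14
Listing the original numbers in that order gives the answer.
Final answer: [0, -2, -7, 8, 12, -14]


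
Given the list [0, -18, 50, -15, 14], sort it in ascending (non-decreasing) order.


Original list: [0, -18, 50, -15, 14]
Repeatedly take the smallest remaining element:
  Remaining [0, -18, 50, -15, 14] -> smallest is -18
  Remaining [0, 50, -15, 14] -> smallest is -15
  Remaining [0, 50, 14] -> smallest is 0
  Remaining [50, 14] -> smallest is 14
  Remaining [50] -> smallest is 50
Collecting the picks in order gives the sorted list.
Final answer: [-18, -15, 0, 14, 50]


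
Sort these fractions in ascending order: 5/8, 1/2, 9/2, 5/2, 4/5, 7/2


Convert to decimal for comparison:
  5/8 = 0.625
  1/2 = 0.5
  9/2 = 4.5
  5/2 = 2.5
  4/5 = 0.8
  7/2 = 3.5
Decimals in increasing order: 0.5 < 0.625 < 0.8 < 2.5 < 3.5 < 4.5
Writing each back as its fraction gives the sorted order.
Final answer: 1/2, 5/8, 4/5, 5/2, 7/2, 9/2


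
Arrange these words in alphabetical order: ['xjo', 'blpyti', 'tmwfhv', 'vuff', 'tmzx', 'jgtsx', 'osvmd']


Compare strings character by character (the first differing letter decides):
  'blpyti' < 'jgtsx' since 'b' < 'j' at position 1
  'jgtsx' < 'osvmd' since 'j' < 'o' at position 1
  'osvmd' < 'tmwfhv' since 'o' < 't' at position 1
  'tmwfhv' < 'tmzx' since 'w' < 'z' at position 3
  'tmzx' < 'vuff' since 't' < 'v' at position 1
  'vuff' < 'xjo' since 'v' < 'x' at position 1
Chaining these comparisons gives the alphabetical order.
Final answer: ['blpyti', 'jgtsx', 'osvmd', 'tmwfhv', 'tmzx', 'vuff', 'xjo']


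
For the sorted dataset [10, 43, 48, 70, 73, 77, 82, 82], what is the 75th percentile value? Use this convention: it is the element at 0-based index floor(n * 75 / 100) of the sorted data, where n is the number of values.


The dataset has n = 8 elements.
Index = floor(8 * 75 / 100) = floor(600 / 100) = floor(6) = 6
Counting from index 0 in the sorted data, the element at index 6 is 82.
Final answer: 82


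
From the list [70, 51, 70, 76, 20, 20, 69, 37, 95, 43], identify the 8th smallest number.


Sort ascending: [20, 20, 37, 43, 51, 69, 70, 70, 76, 95]
The 8th element (1-indexed) is at index 7.
Value = 70
Final answer: 70


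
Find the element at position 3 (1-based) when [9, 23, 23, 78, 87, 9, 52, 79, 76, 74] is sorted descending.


Sort descending: [87, 79, 78, 76, 74, 52, 23, 23, 9, 9]
The 3rd element (1-indexed) is at index 2.
Value = 78
Final answer: 78


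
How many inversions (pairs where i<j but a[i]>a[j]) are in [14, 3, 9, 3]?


For each element, count the later elements that are smaller than it:
  14 (index 0): smaller elements after it = [3, 9, 3] -> 3
  3 (index 1): smaller elements after it = [] -> 0
  9 (index 2): smaller elements after it = [3] -> 1
Total inversions = 3 + 0 + 1 = 4
Final answer: 4


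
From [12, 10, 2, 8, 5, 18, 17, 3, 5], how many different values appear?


List all unique values:
Distinct values: [2, 3, 5, 8, 10, 12, 17, 18]
Count = 8
Final answer: 8


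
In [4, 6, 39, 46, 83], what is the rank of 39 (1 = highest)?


Sort descending: [83, 46, 39, 6, 4]
Find 39 in the sorted list.
39 is at position 3.
Final answer: 3


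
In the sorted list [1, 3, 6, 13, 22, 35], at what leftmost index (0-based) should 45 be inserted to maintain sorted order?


List is sorted: [1, 3, 6, 13, 22, 35]
We need the leftmost position where 45 can be inserted, i.e. the first index whose element is >= 45 (or the end of the list if none is).
Binary search with low=0, high=6 (0-based indices):
  low=0, high=6, mid=3: a[3]=13 < 45, so low = 4
  low=4, high=6, mid=5: a[5]=35 < 45, so low = 6
Now low = high = 6, so the insertion index is 6.
Final answer: 6


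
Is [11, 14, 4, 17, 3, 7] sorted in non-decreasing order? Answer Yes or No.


Check consecutive pairs:
  11 <= 14? True
  14 <= 4? False
  4 <= 17? True
  17 <= 3? False
  3 <= 7? True
2 consecutive pair(s) are out of order, so the list is not sorted.
Final answer: No


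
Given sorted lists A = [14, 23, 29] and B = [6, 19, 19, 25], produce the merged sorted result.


List A: [14, 23, 29]
List B: [6, 19, 19, 25]
Repeatedly compare the front elements and take the smaller:
  14 vs 6 -> take 6
  14 vs 19 -> take 14
  23 vs 19 -> take 19
  23 vs 19 -> take 19
  23 vs 25 -> take 23
  29 vs 25 -> take 25
  B is exhausted; append the rest of A: [29]
Final answer: [6, 14, 19, 19, 23, 25, 29]


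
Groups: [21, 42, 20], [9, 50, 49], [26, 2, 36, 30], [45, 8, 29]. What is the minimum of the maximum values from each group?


Find max of each group:
  Group 1: [21, 42, 20] -> max = 42
  Group 2: [9, 50, 49] -> max = 50
  Group 3: [26, 2, 36, 30] -> max = 36
  Group 4: [45, 8, 29] -> max = 45
Maxes: [42, 50, 36, 45]
Minimum of maxes = 36
Final answer: 36


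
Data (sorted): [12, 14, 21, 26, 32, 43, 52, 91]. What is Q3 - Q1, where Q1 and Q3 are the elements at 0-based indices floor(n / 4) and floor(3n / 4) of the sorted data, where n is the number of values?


The data has n = 8 elements.
Q1 index = floor(8 / 4) = floor(2) = 2; Q3 index = floor(3 * 8 / 4) = floor(6) = 6
Q1 = element at index 2 = 21
Q3 = element at index 6 = 52
IQR = 52 - 21 = 31
Final answer: 31


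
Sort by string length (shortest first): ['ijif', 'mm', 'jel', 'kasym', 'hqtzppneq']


Compute lengths:
  'ijif' has length 4
  'mm' has length 2
  'jel' has length 3
  'kasym' has length 5
  'hqtzppneq' has length 9
Lengths in increasing order: 2 < 3 < 4 < 5 < 9
Listing the words in that order gives the answer.
Final answer: ['mm', 'jel', 'ijif', 'kasym', 'hqtzppneq']


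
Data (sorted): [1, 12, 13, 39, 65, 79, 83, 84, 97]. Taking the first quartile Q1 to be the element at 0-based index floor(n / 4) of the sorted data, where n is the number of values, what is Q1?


The list has n = 9 elements.
Q1 index = floor(9 / 4) = floor(2.25) = 2
Counting from index 0 in the sorted data, the element at index 2 is 13.
Final answer: 13


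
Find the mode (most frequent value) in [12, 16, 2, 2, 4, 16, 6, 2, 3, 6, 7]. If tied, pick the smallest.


Count the frequency of each value:
  2 appears 3 time(s)
  3 appears 1 time(s)
  4 appears 1 time(s)
  6 appears 2 time(s)
  7 appears 1 time(s)
  12 appears 1 time(s)
  16 appears 2 time(s)
Maximum frequency is 3.
Only 2 reaches that frequency, so it is the mode.
Final answer: 2


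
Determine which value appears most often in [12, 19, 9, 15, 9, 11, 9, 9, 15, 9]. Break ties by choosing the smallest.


Count the frequency of each value:
  9 appears 5 time(s)
  11 appears 1 time(s)
  12 appears 1 time(s)
  15 appears 2 time(s)
  19 appears 1 time(s)
Maximum frequency is 5.
Only 9 reaches that frequency, so it is the mode.
Final answer: 9


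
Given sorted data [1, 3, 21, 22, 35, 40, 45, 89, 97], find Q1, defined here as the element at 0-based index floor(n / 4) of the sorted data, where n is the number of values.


The list has n = 9 elements.
Q1 index = floor(9 / 4) = floor(2.25) = 2
Counting from index 0 in the sorted data, the element at index 2 is 21.
Final answer: 21


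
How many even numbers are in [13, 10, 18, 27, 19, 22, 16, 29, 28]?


Check each element:
  13 is odd
  10 is even
  18 is even
  27 is odd
  19 is odd
  22 is even
  16 is even
  29 is odd
  28 is even
Evens: [10, 18, 22, 16, 28]
Count of evens = 5
Final answer: 5


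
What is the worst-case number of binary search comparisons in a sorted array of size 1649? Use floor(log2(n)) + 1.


Binary search halves the search space each step.
Maximum comparisons = floor(log2(1649)) + 1
log2(1649) = 10.6874
floor(log2(1649)) = 10, so 10 + 1 = 11
Final answer: 11


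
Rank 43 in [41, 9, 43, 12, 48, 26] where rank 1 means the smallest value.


Sort ascending: [9, 12, 26, 41, 43, 48]
Find 43 in the sorted list.
43 is at position 5 (1-indexed).
Final answer: 5


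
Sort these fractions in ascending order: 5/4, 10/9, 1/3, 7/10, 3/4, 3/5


Convert to decimal for comparison:
  5/4 = 1.25
  10/9 = 1.1111
  1/3 = 0.3333
  7/10 = 0.7
  3/4 = 0.75
  3/5 = 0.6
Decimals in increasing order: 0.3333 < 0.6 < 0.7 < 0.75 < 1.1111 < 1.25
Writing each back as its fraction gives the sorted order.
Final answer: 1/3, 3/5, 7/10, 3/4, 10/9, 5/4


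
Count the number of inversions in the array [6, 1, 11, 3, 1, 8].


For each element, count the later elements that are smaller than it:
  6 (index 0): smaller elements after it = [1, 3, 1] -> 3
  1 (index 1): smaller elements after it = [] -> 0
  11 (index 2): smaller elements after it = [3, 1, 8] -> 3
  3 (index 3): smaller elements after it = [1] -> 1
  1 (index 4): smaller elements after it = [] -> 0
Total inversions = 3 + 0 + 3 + 1 + 0 = 7
Final answer: 7


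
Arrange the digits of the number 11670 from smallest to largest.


The number 11670 has digits: 1, 1, 6, 7, 0
Sorted: 0, 1, 1, 6, 7
Joining the sorted digits gives the result.
Final answer: 01167


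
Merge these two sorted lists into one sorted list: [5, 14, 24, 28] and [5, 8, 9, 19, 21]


List A: [5, 14, 24, 28]
List B: [5, 8, 9, 19, 21]
Repeatedly compare the front elements and take the smaller:
  5 vs 5 -> take 5
  14 vs 5 -> take 5
  14 vs 8 -> take 8
  14 vs 9 -> take 9
  14 vs 19 -> take 14
  24 vs 19 -> take 19
  24 vs 21 -> take 21
  B is exhausted; append the rest of A: [24, 28]
Final answer: [5, 5, 8, 9, 14, 19, 21, 24, 28]


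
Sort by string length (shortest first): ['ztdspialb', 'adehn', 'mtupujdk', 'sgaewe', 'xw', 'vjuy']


Compute lengths:
  'ztdspialb' has length 9
  'adehn' has length 5
  'mtupujdk' has length 8
  'sgaewe' has length 6
  'xw' has length 2
  'vjuy' has length 4
Lengths in increasing order: 2 < 4 < 5 < 6 < 8 < 9
Listing the words in that order gives the answer.
Final answer: ['xw', 'vjuy', 'adehn', 'sgaewe', 'mtupujdk', 'ztdspialb']


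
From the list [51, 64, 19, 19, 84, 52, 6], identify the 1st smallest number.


Sort ascending: [6, 19, 19, 51, 52, 64, 84]
The 1st element (1-indexed) is at index 0.
Value = 6
Final answer: 6


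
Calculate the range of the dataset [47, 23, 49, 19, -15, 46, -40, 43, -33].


Maximum value: 49
Minimum value: -40
Range = 49 - (-40) = 89
Final answer: 89


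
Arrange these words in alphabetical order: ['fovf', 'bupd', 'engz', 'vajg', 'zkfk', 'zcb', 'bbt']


Compare strings character by character (the first differing letter decides):
  'bbt' < 'bupd' since 'b' < 'u' at position 2
  'bupd' < 'engz' since 'b' < 'e' at position 1
  'engz' < 'fovf' since 'e' < 'f' at position 1
  'fovf' < 'vajg' since 'f' < 'v' at position 1
  'vajg' < 'zcb' since 'v' < 'z' at position 1
  'zcb' < 'zkfk' since 'c' < 'k' at position 2
Chaining these comparisons gives the alphabetical order.
Final answer: ['bbt', 'bupd', 'engz', 'fovf', 'vajg', 'zcb', 'zkfk']


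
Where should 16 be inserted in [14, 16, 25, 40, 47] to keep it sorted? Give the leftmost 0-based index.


List is sorted: [14, 16, 25, 40, 47]
We need the leftmost position where 16 can be inserted, i.e. the first index whose element is >= 16 (or the end of the list if none is).
Binary search with low=0, high=5 (0-based indices):
  low=0, high=5, mid=2: a[2]=25 >= 16, so high = 2
  low=0, high=2, mid=1: a[1]=16 >= 16, so high = 1
  low=0, high=1, mid=0: a[0]=14 < 16, so low = 1
Now low = high = 1, so the insertion index is 1.
Final answer: 1


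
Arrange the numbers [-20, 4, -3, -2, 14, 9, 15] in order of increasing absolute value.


Compute absolute values:
  |-20| = 20
  |4| = 4
  |-3| = 3
  |-2| = 2
  |14| = 14
  |9| = 9
  |15| = 15
Absolute values in increasing order: 2 < 3 < 4 < 9 < 14 < 15 < 20
Listing the original numbers in that order gives the answer.
Final answer: [-2, -3, 4, 9, 14, 15, -20]


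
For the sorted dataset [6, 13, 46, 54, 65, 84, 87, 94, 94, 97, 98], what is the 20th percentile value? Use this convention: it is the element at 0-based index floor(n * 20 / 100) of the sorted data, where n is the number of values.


The dataset has n = 11 elements.
Index = floor(11 * 20 / 100) = floor(220 / 100) = floor(2.2) = 2
Counting from index 0 in the sorted data, the element at index 2 is 46.
Final answer: 46


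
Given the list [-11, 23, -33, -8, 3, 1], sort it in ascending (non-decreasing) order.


Original list: [-11, 23, -33, -8, 3, 1]
Repeatedly take the smallest remaining element:
  Remaining [-11, 23, -33, -8, 3, 1] -> smallest is -33
  Remaining [-11, 23, -8, 3, 1] -> smallest is -11
  Remaining [23, -8, 3, 1] -> smallest is -8
  Remaining [23, 3, 1] -> smallest is 1
  Remaining [23, 3] -> smallest is 3
  Remaining [23] -> smallest is 23
Collecting the picks in order gives the sorted list.
Final answer: [-33, -11, -8, 1, 3, 23]


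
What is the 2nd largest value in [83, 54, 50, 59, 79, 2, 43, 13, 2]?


Sort descending: [83, 79, 59, 54, 50, 43, 13, 2, 2]
The 2nd element (1-indexed) is at index 1.
Value = 79
Final answer: 79


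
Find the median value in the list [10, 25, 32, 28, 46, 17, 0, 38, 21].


First, sort the list: [0, 10, 17, 21, 25, 28, 32, 38, 46]
The list has 9 elements (odd count).
The middle index is 4 (0-based), and the element there is 25.
Final answer: 25


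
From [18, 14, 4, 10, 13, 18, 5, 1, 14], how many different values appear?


List all unique values:
Distinct values: [1, 4, 5, 10, 13, 14, 18]
Count = 7
Final answer: 7


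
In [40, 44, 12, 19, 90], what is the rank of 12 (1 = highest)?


Sort descending: [90, 44, 40, 19, 12]
Find 12 in the sorted list.
12 is at position 5.
Final answer: 5


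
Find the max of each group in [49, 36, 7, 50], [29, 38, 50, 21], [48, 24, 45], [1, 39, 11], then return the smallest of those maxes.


Find max of each group:
  Group 1: [49, 36, 7, 50] -> max = 50
  Group 2: [29, 38, 50, 21] -> max = 50
  Group 3: [48, 24, 45] -> max = 48
  Group 4: [1, 39, 11] -> max = 39
Maxes: [50, 50, 48, 39]
Minimum of maxes = 39
Final answer: 39


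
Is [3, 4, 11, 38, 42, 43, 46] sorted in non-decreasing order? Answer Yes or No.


Check consecutive pairs:
  3 <= 4? True
  4 <= 11? True
  11 <= 38? True
  38 <= 42? True
  42 <= 43? True
  43 <= 46? True
Every consecutive pair is in order, so the list is non-decreasing.
Final answer: Yes


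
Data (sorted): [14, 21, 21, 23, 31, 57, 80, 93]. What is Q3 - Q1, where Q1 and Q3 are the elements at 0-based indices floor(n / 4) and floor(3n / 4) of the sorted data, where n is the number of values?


The data has n = 8 elements.
Q1 index = floor(8 / 4) = floor(2) = 2; Q3 index = floor(3 * 8 / 4) = floor(6) = 6
Q1 = element at index 2 = 21
Q3 = element at index 6 = 80
IQR = 80 - 21 = 59
Final answer: 59


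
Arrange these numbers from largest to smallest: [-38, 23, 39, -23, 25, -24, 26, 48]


Original list: [-38, 23, 39, -23, 25, -24, 26, 48]
Repeatedly take the largest remaining element:
  Remaining [-38, 23, 39, -23, 25, -24, 26, 48] -> largest is 48
  Remaining [-38, 23, 39, -23, 25, -24, 26] -> largest is 39
  Remaining [-38, 23, -23, 25, -24, 26] -> largest is 26
  Remaining [-38, 23, -23, 25, -24] -> largest is 25
  Remaining [-38, 23, -23, -24] -> largest is 23
  Remaining [-38, -23, -24] -> largest is -23
  Remaining [-38, -24] -> largest is -24
  Remaining [-38] -> largest is -38
Collecting the picks in order gives the descending list.
Final answer: [48, 39, 26, 25, 23, -23, -24, -38]


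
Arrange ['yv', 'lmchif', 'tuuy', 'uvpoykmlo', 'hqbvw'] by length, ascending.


Compute lengths:
  'yv' has length 2
  'lmchif' has length 6
  'tuuy' has length 4
  'uvpoykmlo' has length 9
  'hqbvw' has length 5
Lengths in increasing order: 2 < 4 < 5 < 6 < 9
Listing the words in that order gives the answer.
Final answer: ['yv', 'tuuy', 'hqbvw', 'lmchif', 'uvpoykmlo']


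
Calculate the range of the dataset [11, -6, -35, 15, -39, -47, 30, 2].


Maximum value: 30
Minimum value: -47
Range = 30 - (-47) = 77
Final answer: 77


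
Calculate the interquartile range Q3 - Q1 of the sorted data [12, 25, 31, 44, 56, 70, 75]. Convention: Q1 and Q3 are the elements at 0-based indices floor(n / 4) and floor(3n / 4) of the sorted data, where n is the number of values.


The data has n = 7 elements.
Q1 index = floor(7 / 4) = floor(1.75) = 1; Q3 index = floor(3 * 7 / 4) = floor(5.25) = 5
Q1 = element at index 1 = 25
Q3 = element at index 5 = 70
IQR = 70 - 25 = 45
Final answer: 45


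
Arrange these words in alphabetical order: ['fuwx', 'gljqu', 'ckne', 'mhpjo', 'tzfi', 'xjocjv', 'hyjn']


Compare strings character by character (the first differing letter decides):
  'ckne' < 'fuwx' since 'c' < 'f' at position 1
  'fuwx' < 'gljqu' since 'f' < 'g' at position 1
  'gljqu' < 'hyjn' since 'g' < 'h' at position 1
  'hyjn' < 'mhpjo' since 'h' < 'm' at position 1
  'mhpjo' < 'tzfi' since 'm' < 't' at position 1
  'tzfi' < 'xjocjv' since 't' < 'x' at position 1
Chaining these comparisons gives the alphabetical order.
Final answer: ['ckne', 'fuwx', 'gljqu', 'hyjn', 'mhpjo', 'tzfi', 'xjocjv']


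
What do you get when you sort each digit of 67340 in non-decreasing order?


The number 67340 has digits: 6, 7, 3, 4, 0
Sorted: 0, 3, 4, 6, 7
Joining the sorted digits gives the result.
Final answer: 03467


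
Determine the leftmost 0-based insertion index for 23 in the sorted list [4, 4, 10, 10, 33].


List is sorted: [4, 4, 10, 10, 33]
We need the leftmost position where 23 can be inserted, i.e. the first index whose element is >= 23 (or the end of the list if none is).
Binary search with low=0, high=5 (0-based indices):
  low=0, high=5, mid=2: a[2]=10 < 23, so low = 3
  low=3, high=5, mid=4: a[4]=33 >= 23, so high = 4
  low=3, high=4, mid=3: a[3]=10 < 23, so low = 4
Now low = high = 4, so the insertion index is 4.
Final answer: 4


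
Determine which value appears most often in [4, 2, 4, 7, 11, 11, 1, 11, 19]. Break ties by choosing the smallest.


Count the frequency of each value:
  1 appears 1 time(s)
  2 appears 1 time(s)
  4 appears 2 time(s)
  7 appears 1 time(s)
  11 appears 3 time(s)
  19 appears 1 time(s)
Maximum frequency is 3.
Only 11 reaches that frequency, so it is the mode.
Final answer: 11


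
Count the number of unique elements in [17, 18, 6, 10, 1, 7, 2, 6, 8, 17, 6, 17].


List all unique values:
Distinct values: [1, 2, 6, 7, 8, 10, 17, 18]
Count = 8
Final answer: 8


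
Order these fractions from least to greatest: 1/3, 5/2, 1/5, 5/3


Convert to decimal for comparison:
  1/3 = 0.3333
  5/2 = 2.5
  1/5 = 0.2
  5/3 = 1.6667
Decimals in increasing order: 0.2 < 0.3333 < 1.6667 < 2.5
Writing each back as its fraction gives the sorted order.
Final answer: 1/5, 1/3, 5/3, 5/2


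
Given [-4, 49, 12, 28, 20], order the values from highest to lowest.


Original list: [-4, 49, 12, 28, 20]
Repeatedly take the largest remaining element:
  Remaining [-4, 49, 12, 28, 20] -> largest is 49
  Remaining [-4, 12, 28, 20] -> largest is 28
  Remaining [-4, 12, 20] -> largest is 20
  Remaining [-4, 12] -> largest is 12
  Remaining [-4] -> largest is -4
Collecting the picks in order gives the descending list.
Final answer: [49, 28, 20, 12, -4]


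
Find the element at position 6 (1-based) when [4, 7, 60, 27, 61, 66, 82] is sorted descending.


Sort descending: [82, 66, 61, 60, 27, 7, 4]
The 6th element (1-indexed) is at index 5.
Value = 7
Final answer: 7


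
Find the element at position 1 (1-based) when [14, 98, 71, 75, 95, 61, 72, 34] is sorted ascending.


Sort ascending: [14, 34, 61, 71, 72, 75, 95, 98]
The 1st element (1-indexed) is at index 0.
Value = 14
Final answer: 14


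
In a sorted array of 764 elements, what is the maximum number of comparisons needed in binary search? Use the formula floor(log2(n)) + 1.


Binary search halves the search space each step.
Maximum comparisons = floor(log2(764)) + 1
log2(764) = 9.5774
floor(log2(764)) = 9, so 9 + 1 = 10
Final answer: 10


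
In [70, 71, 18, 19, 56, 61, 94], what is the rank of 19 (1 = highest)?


Sort descending: [94, 71, 70, 61, 56, 19, 18]
Find 19 in the sorted list.
19 is at position 6.
Final answer: 6


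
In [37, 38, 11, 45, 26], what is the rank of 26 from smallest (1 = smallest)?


Sort ascending: [11, 26, 37, 38, 45]
Find 26 in the sorted list.
26 is at position 2 (1-indexed).
Final answer: 2


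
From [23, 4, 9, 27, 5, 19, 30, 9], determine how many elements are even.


Check each element:
  23 is odd
  4 is even
  9 is odd
  27 is odd
  5 is odd
  19 is odd
  30 is even
  9 is odd
Evens: [4, 30]
Count of evens = 2
Final answer: 2


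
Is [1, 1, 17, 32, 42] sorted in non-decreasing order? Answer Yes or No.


Check consecutive pairs:
  1 <= 1? True
  1 <= 17? True
  17 <= 32? True
  32 <= 42? True
Every consecutive pair is in order, so the list is non-decreasing.
Final answer: Yes


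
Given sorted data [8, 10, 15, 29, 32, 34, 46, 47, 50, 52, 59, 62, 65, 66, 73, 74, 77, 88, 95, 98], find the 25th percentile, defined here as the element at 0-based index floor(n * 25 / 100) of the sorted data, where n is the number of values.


The dataset has n = 20 elements.
Index = floor(20 * 25 / 100) = floor(500 / 100) = floor(5) = 5
Counting from index 0 in the sorted data, the element at index 5 is 34.
Final answer: 34


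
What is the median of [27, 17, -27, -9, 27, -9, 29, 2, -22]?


First, sort the list: [-27, -22, -9, -9, 2, 17, 27, 27, 29]
The list has 9 elements (odd count).
The middle index is 4 (0-based), and the element there is 2.
Final answer: 2


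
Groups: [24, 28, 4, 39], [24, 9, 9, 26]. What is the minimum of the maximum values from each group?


Find max of each group:
  Group 1: [24, 28, 4, 39] -> max = 39
  Group 2: [24, 9, 9, 26] -> max = 26
Maxes: [39, 26]
Minimum of maxes = 26
Final answer: 26


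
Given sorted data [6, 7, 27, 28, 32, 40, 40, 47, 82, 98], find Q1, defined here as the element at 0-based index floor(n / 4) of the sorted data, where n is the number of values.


The list has n = 10 elements.
Q1 index = floor(10 / 4) = floor(2.5) = 2
Counting from index 0 in the sorted data, the element at index 2 is 27.
Final answer: 27


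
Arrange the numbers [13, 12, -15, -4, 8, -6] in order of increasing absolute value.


Compute absolute values:
  |13| = 13
  |12| = 12
  |-15| = 15
  |-4| = 4
  |8| = 8
  |-6| = 6
Absolute values in increasing order: 4 < 6 < 8 < 12 < 13 < 15
Listing the original numbers in that order gives the answer.
Final answer: [-4, -6, 8, 12, 13, -15]


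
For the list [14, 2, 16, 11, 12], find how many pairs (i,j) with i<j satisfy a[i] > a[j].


For each element, count the later elements that are smaller than it:
  14 (index 0): smaller elements after it = [2, 11, 12] -> 3
  2 (index 1): smaller elements after it = [] -> 0
  16 (index 2): smaller elements after it = [11, 12] -> 2
  11 (index 3): smaller elements after it = [] -> 0
Total inversions = 3 + 0 + 2 + 0 = 5
Final answer: 5


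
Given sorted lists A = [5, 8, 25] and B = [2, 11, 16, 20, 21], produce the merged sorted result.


List A: [5, 8, 25]
List B: [2, 11, 16, 20, 21]
Repeatedly compare the front elements and take the smaller:
  5 vs 2 -> take 2
  5 vs 11 -> take 5
  8 vs 11 -> take 8
  25 vs 11 -> take 11
  25 vs 16 -> take 16
  25 vs 20 -> take 20
  25 vs 21 -> take 21
  B is exhausted; append the rest of A: [25]
Final answer: [2, 5, 8, 11, 16, 20, 21, 25]


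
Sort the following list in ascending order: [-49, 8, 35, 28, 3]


Original list: [-49, 8, 35, 28, 3]
Repeatedly take the smallest remaining element:
  Remaining [-49, 8, 35, 28, 3] -> smallest is -49
  Remaining [8, 35, 28, 3] -> smallest is 3
  Remaining [8, 35, 28] -> smallest is 8
  Remaining [35, 28] -> smallest is 28
  Remaining [35] -> smallest is 35
Collecting the picks in order gives the sorted list.
Final answer: [-49, 3, 8, 28, 35]


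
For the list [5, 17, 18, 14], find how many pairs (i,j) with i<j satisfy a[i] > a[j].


For each element, count the later elements that are smaller than it:
  5 (index 0): smaller elements after it = [] -> 0
  17 (index 1): smaller elements after it = [14] -> 1
  18 (index 2): smaller elements after it = [14] -> 1
Total inversions = 0 + 1 + 1 = 2
Final answer: 2


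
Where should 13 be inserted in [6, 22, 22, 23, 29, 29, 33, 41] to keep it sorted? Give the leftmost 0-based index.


List is sorted: [6, 22, 22, 23, 29, 29, 33, 41]
We need the leftmost position where 13 can be inserted, i.e. the first index whose element is >= 13 (or the end of the list if none is).
Binary search with low=0, high=8 (0-based indices):
  low=0, high=8, mid=4: a[4]=29 >= 13, so high = 4
  low=0, high=4, mid=2: a[2]=22 >= 13, so high = 2
  low=0, high=2, mid=1: a[1]=22 >= 13, so high = 1
  low=0, high=1, mid=0: a[0]=6 < 13, so low = 1
Now low = high = 1, so the insertion index is 1.
Final answer: 1


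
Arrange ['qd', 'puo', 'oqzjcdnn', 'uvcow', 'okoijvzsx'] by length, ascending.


Compute lengths:
  'qd' has length 2
  'puo' has length 3
  'oqzjcdnn' has length 8
  'uvcow' has length 5
  'okoijvzsx' has length 9
Lengths in increasing order: 2 < 3 < 5 < 8 < 9
Listing the words in that order gives the answer.
Final answer: ['qd', 'puo', 'uvcow', 'oqzjcdnn', 'okoijvzsx']


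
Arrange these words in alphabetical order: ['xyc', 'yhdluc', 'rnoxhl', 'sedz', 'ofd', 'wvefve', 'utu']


Compare strings character by character (the first differing letter decides):
  'ofd' < 'rnoxhl' since 'o' < 'r' at position 1
  'rnoxhl' < 'sedz' since 'r' < 's' at position 1
  'sedz' < 'utu' since 's' < 'u' at position 1
  'utu' < 'wvefve' since 'u' < 'w' at position 1
  'wvefve' < 'xyc' since 'w' < 'x' at position 1
  'xyc' < 'yhdluc' since 'x' < 'y' at position 1
Chaining these comparisons gives the alphabetical order.
Final answer: ['ofd', 'rnoxhl', 'sedz', 'utu', 'wvefve', 'xyc', 'yhdluc']


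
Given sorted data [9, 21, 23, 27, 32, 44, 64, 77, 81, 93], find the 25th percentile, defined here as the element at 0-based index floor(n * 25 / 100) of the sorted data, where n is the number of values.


The dataset has n = 10 elements.
Index = floor(10 * 25 / 100) = floor(250 / 100) = floor(2.5) = 2
Counting from index 0 in the sorted data, the element at index 2 is 23.
Final answer: 23


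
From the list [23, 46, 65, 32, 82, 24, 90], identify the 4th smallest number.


Sort ascending: [23, 24, 32, 46, 65, 82, 90]
The 4th element (1-indexed) is at index 3.
Value = 46
Final answer: 46


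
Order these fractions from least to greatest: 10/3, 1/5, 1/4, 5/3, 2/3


Convert to decimal for comparison:
  10/3 = 3.3333
  1/5 = 0.2
  1/4 = 0.25
  5/3 = 1.6667
  2/3 = 0.6667
Decimals in increasing order: 0.2 < 0.25 < 0.6667 < 1.6667 < 3.3333
Writing each back as its fraction gives the sorted order.
Final answer: 1/5, 1/4, 2/3, 5/3, 10/3


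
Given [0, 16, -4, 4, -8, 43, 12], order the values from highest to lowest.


Original list: [0, 16, -4, 4, -8, 43, 12]
Repeatedly take the largest remaining element:
  Remaining [0, 16, -4, 4, -8, 43, 12] -> largest is 43
  Remaining [0, 16, -4, 4, -8, 12] -> largest is 16
  Remaining [0, -4, 4, -8, 12] -> largest is 12
  Remaining [0, -4, 4, -8] -> largest is 4
  Remaining [0, -4, -8] -> largest is 0
  Remaining [-4, -8] -> largest is -4
  Remaining [-8] -> largest is -8
Collecting the picks in order gives the descending list.
Final answer: [43, 16, 12, 4, 0, -4, -8]


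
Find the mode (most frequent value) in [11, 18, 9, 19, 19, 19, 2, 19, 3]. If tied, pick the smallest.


Count the frequency of each value:
  2 appears 1 time(s)
  3 appears 1 time(s)
  9 appears 1 time(s)
  11 appears 1 time(s)
  18 appears 1 time(s)
  19 appears 4 time(s)
Maximum frequency is 4.
Only 19 reaches that frequency, so it is the mode.
Final answer: 19


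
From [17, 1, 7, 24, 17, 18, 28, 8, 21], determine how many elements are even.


Check each element:
  17 is odd
  1 is odd
  7 is odd
  24 is even
  17 is odd
  18 is even
  28 is even
  8 is even
  21 is odd
Evens: [24, 18, 28, 8]
Count of evens = 4
Final answer: 4


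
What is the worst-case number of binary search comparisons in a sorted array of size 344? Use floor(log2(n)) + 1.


Binary search halves the search space each step.
Maximum comparisons = floor(log2(344)) + 1
log2(344) = 8.4263
floor(log2(344)) = 8, so 8 + 1 = 9
Final answer: 9


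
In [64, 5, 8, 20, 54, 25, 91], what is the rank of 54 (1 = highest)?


Sort descending: [91, 64, 54, 25, 20, 8, 5]
Find 54 in the sorted list.
54 is at position 3.
Final answer: 3


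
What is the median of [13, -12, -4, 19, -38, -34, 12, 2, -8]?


First, sort the list: [-38, -34, -12, -8, -4, 2, 12, 13, 19]
The list has 9 elements (odd count).
The middle index is 4 (0-based), and the element there is -4.
Final answer: -4


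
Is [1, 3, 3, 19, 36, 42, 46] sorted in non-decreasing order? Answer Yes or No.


Check consecutive pairs:
  1 <= 3? True
  3 <= 3? True
  3 <= 19? True
  19 <= 36? True
  36 <= 42? True
  42 <= 46? True
Every consecutive pair is in order, so the list is non-decreasing.
Final answer: Yes


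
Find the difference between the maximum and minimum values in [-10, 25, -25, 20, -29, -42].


Maximum value: 25
Minimum value: -42
Range = 25 - (-42) = 67
Final answer: 67


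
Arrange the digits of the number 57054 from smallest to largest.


The number 57054 has digits: 5, 7, 0, 5, 4
Sorted: 0, 4, 5, 5, 7
Joining the sorted digits gives the result.
Final answer: 04557


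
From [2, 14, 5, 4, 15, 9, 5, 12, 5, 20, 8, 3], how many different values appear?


List all unique values:
Distinct values: [2, 3, 4, 5, 8, 9, 12, 14, 15, 20]
Count = 10
Final answer: 10


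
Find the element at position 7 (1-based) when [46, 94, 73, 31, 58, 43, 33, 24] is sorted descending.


Sort descending: [94, 73, 58, 46, 43, 33, 31, 24]
The 7th element (1-indexed) is at index 6.
Value = 31
Final answer: 31


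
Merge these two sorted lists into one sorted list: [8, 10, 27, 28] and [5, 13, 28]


List A: [8, 10, 27, 28]
List B: [5, 13, 28]
Repeatedly compare the front elements and take the smaller:
  8 vs 5 -> take 5
  8 vs 13 -> take 8
  10 vs 13 -> take 10
  27 vs 13 -> take 13
  27 vs 28 -> take 27
  28 vs 28 -> take 28
  A is exhausted; append the rest of B: [28]
Final answer: [5, 8, 10, 13, 27, 28, 28]


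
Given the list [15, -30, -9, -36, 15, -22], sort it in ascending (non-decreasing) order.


Original list: [15, -30, -9, -36, 15, -22]
Repeatedly take the smallest remaining element:
  Remaining [15, -30, -9, -36, 15, -22] -> smallest is -36
  Remaining [15, -30, -9, 15, -22] -> smallest is -30
  Remaining [15, -9, 15, -22] -> smallest is -22
  Remaining [15, -9, 15] -> smallest is -9
  Remaining [15, 15] -> smallest is 15
  Remaining [15] -> smallest is 15
Collecting the picks in order gives the sorted list.
Final answer: [-36, -30, -22, -9, 15, 15]


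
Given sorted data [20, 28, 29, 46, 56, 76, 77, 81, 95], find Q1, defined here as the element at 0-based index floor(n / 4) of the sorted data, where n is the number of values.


The list has n = 9 elements.
Q1 index = floor(9 / 4) = floor(2.25) = 2
Counting from index 0 in the sorted data, the element at index 2 is 29.
Final answer: 29


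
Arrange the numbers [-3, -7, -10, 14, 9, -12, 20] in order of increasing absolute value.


Compute absolute values:
  |-3| = 3
  |-7| = 7
  |-10| = 10
  |14| = 14
  |9| = 9
  |-12| = 12
  |20| = 20
Absolute values in increasing order: 3 < 7 < 9 < 10 < 12 < 14 < 20
Listing the original numbers in that order gives the answer.
Final answer: [-3, -7, 9, -10, -12, 14, 20]


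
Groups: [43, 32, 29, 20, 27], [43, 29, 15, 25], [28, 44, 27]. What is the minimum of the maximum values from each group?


Find max of each group:
  Group 1: [43, 32, 29, 20, 27] -> max = 43
  Group 2: [43, 29, 15, 25] -> max = 43
  Group 3: [28, 44, 27] -> max = 44
Maxes: [43, 43, 44]
Minimum of maxes = 43
Final answer: 43


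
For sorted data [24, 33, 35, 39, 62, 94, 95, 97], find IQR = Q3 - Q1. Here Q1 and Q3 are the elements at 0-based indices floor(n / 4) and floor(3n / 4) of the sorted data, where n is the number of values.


The data has n = 8 elements.
Q1 index = floor(8 / 4) = floor(2) = 2; Q3 index = floor(3 * 8 / 4) = floor(6) = 6
Q1 = element at index 2 = 35
Q3 = element at index 6 = 95
IQR = 95 - 35 = 60
Final answer: 60


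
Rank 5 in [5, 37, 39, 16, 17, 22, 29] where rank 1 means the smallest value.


Sort ascending: [5, 16, 17, 22, 29, 37, 39]
Find 5 in the sorted list.
5 is at position 1 (1-indexed).
Final answer: 1


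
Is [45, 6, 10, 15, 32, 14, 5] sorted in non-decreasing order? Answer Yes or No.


Check consecutive pairs:
  45 <= 6? False
  6 <= 10? True
  10 <= 15? True
  15 <= 32? True
  32 <= 14? False
  14 <= 5? False
3 consecutive pair(s) are out of order, so the list is not sorted.
Final answer: No


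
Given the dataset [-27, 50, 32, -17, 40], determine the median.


First, sort the list: [-27, -17, 32, 40, 50]
The list has 5 elements (odd count).
The middle index is 2 (0-based), and the element there is 32.
Final answer: 32


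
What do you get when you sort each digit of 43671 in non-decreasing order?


The number 43671 has digits: 4, 3, 6, 7, 1
Sorted: 1, 3, 4, 6, 7
Joining the sorted digits gives the result.
Final answer: 13467


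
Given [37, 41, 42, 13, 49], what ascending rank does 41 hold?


Sort ascending: [13, 37, 41, 42, 49]
Find 41 in the sorted list.
41 is at position 3 (1-indexed).
Final answer: 3


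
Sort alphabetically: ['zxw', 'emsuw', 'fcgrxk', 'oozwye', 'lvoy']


Compare strings character by character (the first differing letter decides):
  'emsuw' < 'fcgrxk' since 'e' < 'f' at position 1
  'fcgrxk' < 'lvoy' since 'f' < 'l' at position 1
  'lvoy' < 'oozwye' since 'l' < 'o' at position 1
  'oozwye' < 'zxw' since 'o' < 'z' at position 1
Chaining these comparisons gives the alphabetical order.
Final answer: ['emsuw', 'fcgrxk', 'lvoy', 'oozwye', 'zxw']
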